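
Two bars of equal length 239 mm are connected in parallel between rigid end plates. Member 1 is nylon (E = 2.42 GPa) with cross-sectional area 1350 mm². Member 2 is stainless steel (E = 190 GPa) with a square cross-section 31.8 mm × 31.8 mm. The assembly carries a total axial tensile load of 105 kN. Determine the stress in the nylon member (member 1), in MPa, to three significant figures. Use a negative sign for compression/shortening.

1.30 MPa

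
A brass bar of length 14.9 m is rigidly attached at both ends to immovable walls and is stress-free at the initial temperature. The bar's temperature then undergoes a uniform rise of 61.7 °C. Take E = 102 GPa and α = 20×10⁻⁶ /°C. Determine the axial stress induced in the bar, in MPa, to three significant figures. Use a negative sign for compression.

Free thermal expansion αLΔT = 20e-6 · 14900 · 61.7 = 18.39 mm.
The walls impose strain ε = −(18.39)/14900 = -1.2340e-03; σ = Eε = 102000 · -1.2340e-03 = -125.9 MPa.

-126 MPa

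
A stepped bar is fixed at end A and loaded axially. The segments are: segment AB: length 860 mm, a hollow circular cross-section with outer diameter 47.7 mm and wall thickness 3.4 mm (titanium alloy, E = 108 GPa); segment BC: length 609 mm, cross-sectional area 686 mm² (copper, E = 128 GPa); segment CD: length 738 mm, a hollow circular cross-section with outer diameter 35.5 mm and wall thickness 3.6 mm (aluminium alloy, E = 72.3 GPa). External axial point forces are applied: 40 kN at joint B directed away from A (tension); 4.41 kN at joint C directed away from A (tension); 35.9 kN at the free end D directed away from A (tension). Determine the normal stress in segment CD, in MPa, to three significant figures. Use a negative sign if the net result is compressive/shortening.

Internal axial forces (sectioning from the free end, tension +): N_CD = 35.9 kN, N_BC = 40.31 kN, N_AB = 80.31 kN.
A_CD = 360.8 mm².
σ_CD = N_CD/A_CD = 35900/360.8 = 99.51 MPa.

99.5 MPa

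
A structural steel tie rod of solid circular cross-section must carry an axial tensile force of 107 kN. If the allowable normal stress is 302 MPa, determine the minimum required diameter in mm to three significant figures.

21.2 mm

Required area A ≥ P/σ_allow = 107000/302 = 354.3 mm².
For a solid circular section, d ≥ √(4A/π) = 21.24 mm.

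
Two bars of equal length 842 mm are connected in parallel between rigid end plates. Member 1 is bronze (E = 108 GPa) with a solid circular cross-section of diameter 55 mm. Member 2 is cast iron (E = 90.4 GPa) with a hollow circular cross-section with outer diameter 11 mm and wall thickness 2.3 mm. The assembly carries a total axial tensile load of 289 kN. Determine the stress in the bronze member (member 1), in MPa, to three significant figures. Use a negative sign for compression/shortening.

119 MPa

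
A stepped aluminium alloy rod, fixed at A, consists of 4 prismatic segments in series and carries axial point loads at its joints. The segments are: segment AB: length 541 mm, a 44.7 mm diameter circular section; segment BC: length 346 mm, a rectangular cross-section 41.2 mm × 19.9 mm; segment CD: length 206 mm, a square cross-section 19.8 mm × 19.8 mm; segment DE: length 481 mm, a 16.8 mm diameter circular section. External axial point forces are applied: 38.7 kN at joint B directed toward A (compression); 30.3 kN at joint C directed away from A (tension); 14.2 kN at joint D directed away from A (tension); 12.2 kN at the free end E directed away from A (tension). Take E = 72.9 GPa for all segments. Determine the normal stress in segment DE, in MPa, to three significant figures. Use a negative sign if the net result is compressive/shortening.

55.0 MPa

Internal axial forces (sectioning from the free end, tension +): N_DE = 12.2 kN, N_CD = 26.4 kN, N_BC = 56.7 kN, N_AB = 18 kN.
A_DE = 221.7 mm².
σ_DE = N_DE/A_DE = 12200/221.7 = 55.04 MPa.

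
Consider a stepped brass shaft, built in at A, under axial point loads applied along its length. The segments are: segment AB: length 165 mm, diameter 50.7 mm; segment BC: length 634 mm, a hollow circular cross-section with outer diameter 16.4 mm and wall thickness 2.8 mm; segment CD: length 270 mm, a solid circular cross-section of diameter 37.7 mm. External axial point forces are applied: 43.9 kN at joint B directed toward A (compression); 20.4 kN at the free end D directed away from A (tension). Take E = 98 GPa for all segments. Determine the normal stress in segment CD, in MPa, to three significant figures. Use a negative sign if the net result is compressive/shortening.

Internal axial forces (sectioning from the free end, tension +): N_CD = 20.4 kN, N_BC = 20.4 kN, N_AB = -23.5 kN.
A_CD = 1116 mm².
σ_CD = N_CD/A_CD = 20400/1116 = 18.28 MPa.

18.3 MPa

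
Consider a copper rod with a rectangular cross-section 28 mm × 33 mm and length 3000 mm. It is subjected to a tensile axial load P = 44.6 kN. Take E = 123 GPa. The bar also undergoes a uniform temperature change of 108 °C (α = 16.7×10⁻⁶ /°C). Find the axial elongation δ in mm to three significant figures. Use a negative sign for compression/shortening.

A = 924 mm².
δ_mech = NL/(AE) = 44600·3000/(924·123000) = 1.177 mm.
δ_thermal = αLΔT = 16.7e-6·3000·108 = 5.411 mm.
δ = δ_mech + δ_thermal = 6.588 mm.

6.59 mm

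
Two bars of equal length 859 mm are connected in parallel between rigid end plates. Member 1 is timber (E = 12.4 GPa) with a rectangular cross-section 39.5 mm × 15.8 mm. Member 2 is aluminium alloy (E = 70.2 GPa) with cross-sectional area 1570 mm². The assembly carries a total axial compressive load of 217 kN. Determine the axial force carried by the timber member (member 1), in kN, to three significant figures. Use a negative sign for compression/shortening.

-14.2 kN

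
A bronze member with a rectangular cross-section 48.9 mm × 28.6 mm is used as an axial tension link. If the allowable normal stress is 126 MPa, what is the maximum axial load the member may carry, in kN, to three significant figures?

A = 1399 mm².
P_max = σ_allow · A = 126 · 1399 = 176200 N = 176.2 kN.

176 kN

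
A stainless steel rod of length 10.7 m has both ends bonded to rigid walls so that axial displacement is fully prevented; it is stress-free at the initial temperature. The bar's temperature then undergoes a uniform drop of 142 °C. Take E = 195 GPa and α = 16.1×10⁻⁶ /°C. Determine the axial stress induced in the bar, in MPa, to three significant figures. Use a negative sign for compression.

Free thermal expansion αLΔT = 16.1e-6 · 10700 · -142 = -24.46 mm.
The walls impose strain ε = −(-24.46)/10700 = 2.2862e-03; σ = Eε = 195000 · 2.2862e-03 = 445.8 MPa.

446 MPa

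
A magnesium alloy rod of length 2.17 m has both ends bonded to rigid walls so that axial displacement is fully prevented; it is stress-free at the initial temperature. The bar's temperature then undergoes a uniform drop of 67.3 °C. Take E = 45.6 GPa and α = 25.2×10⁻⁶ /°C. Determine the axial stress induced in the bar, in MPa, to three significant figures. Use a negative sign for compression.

Free thermal expansion αLΔT = 25.2e-6 · 2170 · -67.3 = -3.68 mm.
The walls impose strain ε = −(-3.68)/2170 = 1.6960e-03; σ = Eε = 45600 · 1.6960e-03 = 77.34 MPa.

77.3 MPa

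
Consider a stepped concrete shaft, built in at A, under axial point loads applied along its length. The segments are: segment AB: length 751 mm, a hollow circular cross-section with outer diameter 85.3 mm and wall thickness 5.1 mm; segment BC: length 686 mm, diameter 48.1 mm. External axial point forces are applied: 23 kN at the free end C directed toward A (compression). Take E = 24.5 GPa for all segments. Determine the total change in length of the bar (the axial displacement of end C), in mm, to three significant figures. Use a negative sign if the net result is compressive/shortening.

Internal axial forces (sectioning from the free end, tension +): N_BC = -23 kN, N_AB = -23 kN.
A_AB = 1285 mm².
A_BC = 1817 mm².
δ_AB = -23000·751/(1285·24500) = -0.5487 mm
δ_BC = -23000·686/(1817·24500) = -0.3544 mm
δ = Σδ_i = -0.9031 mm.

-0.903 mm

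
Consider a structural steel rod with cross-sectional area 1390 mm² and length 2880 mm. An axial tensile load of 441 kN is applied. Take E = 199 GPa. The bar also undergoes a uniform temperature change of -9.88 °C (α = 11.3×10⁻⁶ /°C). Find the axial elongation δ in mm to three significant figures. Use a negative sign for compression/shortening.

δ_mech = NL/(AE) = 441000·2880/(1390·199000) = 4.592 mm.
δ_thermal = αLΔT = 11.3e-6·2880·-9.88 = -0.3215 mm.
δ = δ_mech + δ_thermal = 4.27 mm.

4.27 mm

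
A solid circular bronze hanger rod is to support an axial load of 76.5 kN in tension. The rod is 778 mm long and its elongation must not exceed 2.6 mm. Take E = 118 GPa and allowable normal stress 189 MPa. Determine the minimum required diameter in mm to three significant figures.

22.7 mm

Required area A ≥ P/σ_allow = 76500/189 = 404.8 mm².
For a solid circular section, d ≥ √(4A/π) = 22.7 mm.
Elongation limit: A ≥ PL/(Eδ_allow) = 76500·778/(118000·2.6) = 194 mm² ⇒ d ≥ 15.72 mm.
The stress limit governs.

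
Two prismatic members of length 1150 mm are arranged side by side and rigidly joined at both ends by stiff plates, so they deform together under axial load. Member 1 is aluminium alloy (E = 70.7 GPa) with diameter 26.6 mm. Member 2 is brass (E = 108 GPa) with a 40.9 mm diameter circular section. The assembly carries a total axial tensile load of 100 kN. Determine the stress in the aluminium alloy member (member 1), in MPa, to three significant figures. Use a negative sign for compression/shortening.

39.0 MPa

A_1 = 555.7 mm².
A_2 = 1314 mm².
Equal strain + equilibrium ⇒ each member carries load in proportion to AE: A₁E₁ = 39290000 N, A₂E₂ = 141900000 N, ΣAE = 181200000 N.
σ₁ = P·E₁/ΣAE = 100000·70700/181200000 = 39.02 MPa.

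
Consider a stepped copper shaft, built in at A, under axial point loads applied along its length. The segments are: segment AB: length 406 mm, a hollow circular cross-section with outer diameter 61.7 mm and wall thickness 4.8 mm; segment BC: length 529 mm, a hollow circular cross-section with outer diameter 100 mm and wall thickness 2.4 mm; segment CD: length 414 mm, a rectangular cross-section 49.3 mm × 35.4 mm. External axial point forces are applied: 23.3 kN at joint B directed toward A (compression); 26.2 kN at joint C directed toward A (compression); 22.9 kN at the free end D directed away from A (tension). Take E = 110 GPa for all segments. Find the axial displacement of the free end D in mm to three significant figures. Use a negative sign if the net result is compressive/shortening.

-0.0866 mm

Internal axial forces (sectioning from the free end, tension +): N_CD = 22.9 kN, N_BC = -3.3 kN, N_AB = -26.6 kN.
A_AB = 858 mm².
A_BC = 735.9 mm².
A_CD = 1745 mm².
δ_AB = -26600·406/(858·110000) = -0.1144 mm
δ_BC = -3300·529/(735.9·110000) = -0.02157 mm
δ_CD = 22900·414/(1745·110000) = 0.04938 mm
δ = Σδ_i = -0.0866 mm.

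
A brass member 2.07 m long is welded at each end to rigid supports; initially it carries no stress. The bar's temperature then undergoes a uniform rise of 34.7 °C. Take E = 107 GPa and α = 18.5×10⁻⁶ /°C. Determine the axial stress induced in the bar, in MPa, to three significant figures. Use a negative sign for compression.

Free thermal expansion αLΔT = 18.5e-6 · 2070 · 34.7 = 1.329 mm.
The walls impose strain ε = −(1.329)/2070 = -6.4195e-04; σ = Eε = 107000 · -6.4195e-04 = -68.69 MPa.

-68.7 MPa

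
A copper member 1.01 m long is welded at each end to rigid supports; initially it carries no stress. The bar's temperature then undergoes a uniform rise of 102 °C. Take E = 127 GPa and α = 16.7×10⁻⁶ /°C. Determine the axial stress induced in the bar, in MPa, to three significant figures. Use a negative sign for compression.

Free thermal expansion αLΔT = 16.7e-6 · 1010 · 102 = 1.72 mm.
The walls impose strain ε = −(1.72)/1010 = -1.7034e-03; σ = Eε = 127000 · -1.7034e-03 = -216.3 MPa.

-216 MPa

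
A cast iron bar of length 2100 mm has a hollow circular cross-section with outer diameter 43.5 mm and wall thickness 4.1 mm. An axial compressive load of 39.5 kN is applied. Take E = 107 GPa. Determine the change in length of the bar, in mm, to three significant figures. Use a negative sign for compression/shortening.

-1.53 mm

A = 507.5 mm².
δ_mech = NL/(AE) = -39500·2100/(507.5·107000) = -1.528 mm.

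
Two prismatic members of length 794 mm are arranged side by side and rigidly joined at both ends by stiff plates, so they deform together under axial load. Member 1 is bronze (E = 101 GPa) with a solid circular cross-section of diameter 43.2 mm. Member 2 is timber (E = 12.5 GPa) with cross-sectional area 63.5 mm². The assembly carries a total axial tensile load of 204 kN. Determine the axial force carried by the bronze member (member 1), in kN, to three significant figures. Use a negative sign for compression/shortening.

A_1 = 1466 mm².
Equal strain + equilibrium ⇒ each member carries load in proportion to AE: A₁E₁ = 148000000 N, A₂E₂ = 793800 N, ΣAE = 148800000 N.
F₁ = P·A₁E₁/ΣAE = 204000·148000000/148800000 = 202900 N.

203 kN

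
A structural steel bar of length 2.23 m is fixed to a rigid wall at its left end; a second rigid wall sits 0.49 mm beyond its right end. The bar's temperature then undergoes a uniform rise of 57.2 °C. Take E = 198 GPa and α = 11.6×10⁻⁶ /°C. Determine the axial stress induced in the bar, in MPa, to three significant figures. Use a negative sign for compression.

-87.9 MPa

Free thermal expansion αLΔT = 11.6e-6 · 2230 · 57.2 = 1.48 mm.
The walls engage after the gap closes; constrained expansion = 1.48 − 0.49 = 0.9896 mm.
The walls impose strain ε = −(0.9896)/2230 = -4.4379e-04; σ = Eε = 198000 · -4.4379e-04 = -87.87 MPa.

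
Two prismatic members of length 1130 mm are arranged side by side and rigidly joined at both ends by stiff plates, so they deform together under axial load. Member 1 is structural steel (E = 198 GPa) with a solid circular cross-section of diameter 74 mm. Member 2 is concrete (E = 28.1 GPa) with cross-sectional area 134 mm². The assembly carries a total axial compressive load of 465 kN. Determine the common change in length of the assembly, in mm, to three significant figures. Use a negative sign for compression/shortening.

-0.614 mm

A_1 = 4301 mm².
Equal strain + equilibrium ⇒ each member carries load in proportion to AE: A₁E₁ = 851600000 N, A₂E₂ = 3765000 N, ΣAE = 855300000 N.
δ = PL/ΣAE = -465000·1130/855300000 = -0.6143 mm.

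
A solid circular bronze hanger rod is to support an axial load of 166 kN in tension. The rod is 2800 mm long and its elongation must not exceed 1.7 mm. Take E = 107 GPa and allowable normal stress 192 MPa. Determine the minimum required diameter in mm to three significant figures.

Required area A ≥ P/σ_allow = 166000/192 = 864.6 mm².
For a solid circular section, d ≥ √(4A/π) = 33.18 mm.
Elongation limit: A ≥ PL/(Eδ_allow) = 166000·2800/(107000·1.7) = 2555 mm² ⇒ d ≥ 57.04 mm.
The elongation limit governs.

57.0 mm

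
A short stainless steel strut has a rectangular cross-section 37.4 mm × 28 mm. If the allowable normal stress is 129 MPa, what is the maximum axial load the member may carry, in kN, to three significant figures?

A = 1047 mm².
P_max = σ_allow · A = 129 · 1047 = 135100 N = 135.1 kN.

135 kN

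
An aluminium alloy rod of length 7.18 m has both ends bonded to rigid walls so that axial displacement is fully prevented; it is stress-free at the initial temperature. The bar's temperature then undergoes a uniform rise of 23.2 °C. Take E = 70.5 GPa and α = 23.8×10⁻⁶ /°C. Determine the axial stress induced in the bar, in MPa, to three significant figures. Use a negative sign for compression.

Free thermal expansion αLΔT = 23.8e-6 · 7180 · 23.2 = 3.965 mm.
The walls impose strain ε = −(3.965)/7180 = -5.5216e-04; σ = Eε = 70500 · -5.5216e-04 = -38.93 MPa.

-38.9 MPa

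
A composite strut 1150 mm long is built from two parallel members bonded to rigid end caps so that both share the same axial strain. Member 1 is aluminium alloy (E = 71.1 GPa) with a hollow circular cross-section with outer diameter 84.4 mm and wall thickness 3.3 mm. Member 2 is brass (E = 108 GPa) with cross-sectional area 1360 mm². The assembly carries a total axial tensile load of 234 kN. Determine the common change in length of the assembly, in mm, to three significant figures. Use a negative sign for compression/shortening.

1.30 mm

A_1 = 840.8 mm².
Equal strain + equilibrium ⇒ each member carries load in proportion to AE: A₁E₁ = 59780000 N, A₂E₂ = 146900000 N, ΣAE = 206700000 N.
δ = PL/ΣAE = 234000·1150/206700000 = 1.302 mm.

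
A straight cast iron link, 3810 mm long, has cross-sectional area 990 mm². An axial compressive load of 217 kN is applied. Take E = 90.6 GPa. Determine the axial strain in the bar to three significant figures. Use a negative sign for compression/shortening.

σ = N/A = -219.2 MPa; ε = σ/E = -219.2/90600 = -2.419e-03.

-0.00242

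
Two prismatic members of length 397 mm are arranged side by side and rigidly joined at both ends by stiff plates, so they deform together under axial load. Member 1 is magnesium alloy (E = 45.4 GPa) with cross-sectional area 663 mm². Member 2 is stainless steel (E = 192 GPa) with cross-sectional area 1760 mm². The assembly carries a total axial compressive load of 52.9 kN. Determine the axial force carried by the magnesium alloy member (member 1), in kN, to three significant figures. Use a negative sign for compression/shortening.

-4.33 kN

Equal strain + equilibrium ⇒ each member carries load in proportion to AE: A₁E₁ = 30100000 N, A₂E₂ = 337900000 N, ΣAE = 368000000 N.
F₁ = P·A₁E₁/ΣAE = -52900·30100000/368000000 = -4327 N.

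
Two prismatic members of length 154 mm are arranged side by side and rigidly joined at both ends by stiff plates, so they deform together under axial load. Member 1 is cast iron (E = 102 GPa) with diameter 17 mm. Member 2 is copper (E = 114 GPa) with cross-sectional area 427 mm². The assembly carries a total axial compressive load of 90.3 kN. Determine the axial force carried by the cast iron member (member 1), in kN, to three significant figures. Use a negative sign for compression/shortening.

A_1 = 227 mm².
Equal strain + equilibrium ⇒ each member carries load in proportion to AE: A₁E₁ = 23150000 N, A₂E₂ = 48680000 N, ΣAE = 71830000 N.
F₁ = P·A₁E₁/ΣAE = -90300·23150000/71830000 = -29110 N.

-29.1 kN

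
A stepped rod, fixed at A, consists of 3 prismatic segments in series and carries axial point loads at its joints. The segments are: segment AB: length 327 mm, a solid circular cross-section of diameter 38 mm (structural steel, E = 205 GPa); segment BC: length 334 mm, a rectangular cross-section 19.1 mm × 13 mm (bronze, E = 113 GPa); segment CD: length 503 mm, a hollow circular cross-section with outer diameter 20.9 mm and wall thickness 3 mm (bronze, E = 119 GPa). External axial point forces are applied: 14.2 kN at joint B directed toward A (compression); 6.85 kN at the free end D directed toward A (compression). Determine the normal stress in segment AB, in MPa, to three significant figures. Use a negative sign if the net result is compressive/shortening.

-18.6 MPa

Internal axial forces (sectioning from the free end, tension +): N_CD = -6.85 kN, N_BC = -6.85 kN, N_AB = -21.05 kN.
A_AB = 1134 mm².
σ_AB = N_AB/A_AB = -21050/1134 = -18.56 MPa.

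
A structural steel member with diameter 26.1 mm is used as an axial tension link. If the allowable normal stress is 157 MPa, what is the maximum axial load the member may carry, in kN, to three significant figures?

84.0 kN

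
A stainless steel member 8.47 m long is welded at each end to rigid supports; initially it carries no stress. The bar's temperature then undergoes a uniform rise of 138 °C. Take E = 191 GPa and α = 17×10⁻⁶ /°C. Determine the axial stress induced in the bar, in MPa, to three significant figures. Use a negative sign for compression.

-448 MPa

Free thermal expansion αLΔT = 17e-6 · 8470 · 138 = 19.87 mm.
The walls impose strain ε = −(19.87)/8470 = -2.3460e-03; σ = Eε = 191000 · -2.3460e-03 = -448.1 MPa.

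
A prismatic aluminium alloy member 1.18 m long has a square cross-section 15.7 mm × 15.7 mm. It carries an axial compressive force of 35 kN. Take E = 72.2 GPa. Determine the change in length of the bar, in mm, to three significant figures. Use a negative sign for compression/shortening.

A = 246.5 mm².
δ_mech = NL/(AE) = -35000·1180/(246.5·72200) = -2.321 mm.

-2.32 mm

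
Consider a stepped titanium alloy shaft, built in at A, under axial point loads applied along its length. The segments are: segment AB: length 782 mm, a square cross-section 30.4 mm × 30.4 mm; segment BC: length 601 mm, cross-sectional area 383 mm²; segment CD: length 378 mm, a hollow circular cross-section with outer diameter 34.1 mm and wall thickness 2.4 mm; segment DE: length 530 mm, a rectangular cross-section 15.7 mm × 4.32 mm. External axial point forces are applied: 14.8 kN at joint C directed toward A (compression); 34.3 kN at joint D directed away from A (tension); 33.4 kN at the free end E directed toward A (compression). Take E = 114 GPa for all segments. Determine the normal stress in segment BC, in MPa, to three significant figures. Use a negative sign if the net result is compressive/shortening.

Internal axial forces (sectioning from the free end, tension +): N_DE = -33.4 kN, N_CD = 0.9 kN, N_BC = -13.9 kN, N_AB = -13.9 kN.
σ_BC = N_BC/A_BC = -13900/383 = -36.29 MPa.

-36.3 MPa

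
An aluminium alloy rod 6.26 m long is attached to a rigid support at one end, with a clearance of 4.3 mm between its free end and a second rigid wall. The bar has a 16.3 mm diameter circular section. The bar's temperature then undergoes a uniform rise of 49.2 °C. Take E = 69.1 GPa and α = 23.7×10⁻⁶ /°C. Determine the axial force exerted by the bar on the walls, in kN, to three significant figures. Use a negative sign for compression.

-6.91 kN

Free thermal expansion αLΔT = 23.7e-6 · 6260 · 49.2 = 7.299 mm.
The walls engage after the gap closes; constrained expansion = 7.299 − 4.3 = 2.999 mm.
The walls impose strain ε = −(2.999)/6260 = -4.7914e-04; σ = Eε = 69100 · -4.7914e-04 = -33.11 MPa.
Wall reaction R = σ·A = -33.11·208.7 = -6909 N = -6.909 kN.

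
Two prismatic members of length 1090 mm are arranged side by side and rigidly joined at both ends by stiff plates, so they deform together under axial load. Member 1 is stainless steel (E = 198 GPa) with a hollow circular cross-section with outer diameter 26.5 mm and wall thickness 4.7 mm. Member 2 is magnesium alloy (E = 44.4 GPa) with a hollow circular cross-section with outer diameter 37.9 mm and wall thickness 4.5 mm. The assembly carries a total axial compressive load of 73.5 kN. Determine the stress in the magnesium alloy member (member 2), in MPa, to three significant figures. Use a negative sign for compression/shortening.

-38.5 MPa

A_1 = 321.9 mm².
A_2 = 472.2 mm².
Equal strain + equilibrium ⇒ each member carries load in proportion to AE: A₁E₁ = 63730000 N, A₂E₂ = 20960000 N, ΣAE = 84700000 N.
σ₂ = P·E₂/ΣAE = -73500·44400/84700000 = -38.53 MPa.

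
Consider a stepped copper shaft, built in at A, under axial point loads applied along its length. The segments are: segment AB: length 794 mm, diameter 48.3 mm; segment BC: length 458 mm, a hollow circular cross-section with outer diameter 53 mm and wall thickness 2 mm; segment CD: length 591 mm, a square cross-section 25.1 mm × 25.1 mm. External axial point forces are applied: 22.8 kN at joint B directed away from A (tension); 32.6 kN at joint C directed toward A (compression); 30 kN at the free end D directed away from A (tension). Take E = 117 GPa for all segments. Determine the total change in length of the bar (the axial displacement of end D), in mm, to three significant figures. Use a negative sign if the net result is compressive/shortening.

0.284 mm

Internal axial forces (sectioning from the free end, tension +): N_CD = 30 kN, N_BC = -2.6 kN, N_AB = 20.2 kN.
A_AB = 1832 mm².
A_BC = 320.4 mm².
A_CD = 630 mm².
δ_AB = 20200·794/(1832·117000) = 0.07482 mm
δ_BC = -2600·458/(320.4·117000) = -0.03176 mm
δ_CD = 30000·591/(630·117000) = 0.2405 mm
δ = Σδ_i = 0.2836 mm.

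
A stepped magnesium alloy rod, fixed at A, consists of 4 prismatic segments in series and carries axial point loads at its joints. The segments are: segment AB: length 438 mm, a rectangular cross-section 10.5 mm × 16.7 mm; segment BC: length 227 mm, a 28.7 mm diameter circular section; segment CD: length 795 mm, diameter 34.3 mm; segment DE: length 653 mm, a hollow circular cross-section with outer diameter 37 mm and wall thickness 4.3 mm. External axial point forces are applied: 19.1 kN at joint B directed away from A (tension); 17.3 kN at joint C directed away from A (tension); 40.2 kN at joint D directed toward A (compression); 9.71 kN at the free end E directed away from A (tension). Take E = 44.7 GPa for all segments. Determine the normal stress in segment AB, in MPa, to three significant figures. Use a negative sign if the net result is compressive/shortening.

Internal axial forces (sectioning from the free end, tension +): N_DE = 9.71 kN, N_CD = -30.49 kN, N_BC = -13.19 kN, N_AB = 5.91 kN.
A_AB = 175.3 mm².
σ_AB = N_AB/A_AB = 5910/175.3 = 33.7 MPa.

33.7 MPa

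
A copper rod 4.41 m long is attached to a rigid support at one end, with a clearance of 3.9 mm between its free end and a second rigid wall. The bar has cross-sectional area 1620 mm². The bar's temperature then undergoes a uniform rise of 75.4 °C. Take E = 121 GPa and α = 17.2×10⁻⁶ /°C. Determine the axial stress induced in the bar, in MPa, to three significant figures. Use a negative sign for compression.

Free thermal expansion αLΔT = 17.2e-6 · 4410 · 75.4 = 5.719 mm.
The walls engage after the gap closes; constrained expansion = 5.719 − 3.9 = 1.819 mm.
The walls impose strain ε = −(1.819)/4410 = -4.1253e-04; σ = Eε = 121000 · -4.1253e-04 = -49.92 MPa.

-49.9 MPa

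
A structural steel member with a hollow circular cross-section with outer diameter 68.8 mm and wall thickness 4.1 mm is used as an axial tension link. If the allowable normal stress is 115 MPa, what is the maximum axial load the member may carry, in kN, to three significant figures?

95.8 kN

A = 833.4 mm².
P_max = σ_allow · A = 115 · 833.4 = 95840 N = 95.84 kN.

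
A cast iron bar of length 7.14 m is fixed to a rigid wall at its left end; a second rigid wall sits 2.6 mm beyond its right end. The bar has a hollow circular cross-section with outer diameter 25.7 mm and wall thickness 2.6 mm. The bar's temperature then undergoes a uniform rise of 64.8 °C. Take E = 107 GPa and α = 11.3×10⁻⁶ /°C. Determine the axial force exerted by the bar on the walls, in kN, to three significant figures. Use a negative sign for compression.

-7.43 kN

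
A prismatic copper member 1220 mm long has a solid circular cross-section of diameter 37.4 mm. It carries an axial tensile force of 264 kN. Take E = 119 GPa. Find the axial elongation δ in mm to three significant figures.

2.46 mm

A = 1099 mm².
δ_mech = NL/(AE) = 264000·1220/(1099·119000) = 2.464 mm.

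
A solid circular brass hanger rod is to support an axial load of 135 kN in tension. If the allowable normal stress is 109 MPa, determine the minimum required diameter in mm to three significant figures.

39.7 mm

Required area A ≥ P/σ_allow = 135000/109 = 1239 mm².
For a solid circular section, d ≥ √(4A/π) = 39.71 mm.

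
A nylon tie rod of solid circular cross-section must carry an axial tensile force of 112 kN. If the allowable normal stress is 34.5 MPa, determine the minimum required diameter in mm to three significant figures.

Required area A ≥ P/σ_allow = 112000/34.5 = 3246 mm².
For a solid circular section, d ≥ √(4A/π) = 64.29 mm.

64.3 mm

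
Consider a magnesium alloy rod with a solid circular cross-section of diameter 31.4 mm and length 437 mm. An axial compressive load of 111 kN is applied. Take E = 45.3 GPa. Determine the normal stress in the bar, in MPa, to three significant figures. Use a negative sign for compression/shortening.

-143 MPa

A = 774.4 mm².
σ = N/A = -111000/774.4 = -143.3 MPa.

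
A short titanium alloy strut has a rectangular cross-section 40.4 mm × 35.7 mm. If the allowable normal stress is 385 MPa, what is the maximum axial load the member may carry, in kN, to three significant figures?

555 kN

A = 1442 mm².
P_max = σ_allow · A = 385 · 1442 = 555300 N = 555.3 kN.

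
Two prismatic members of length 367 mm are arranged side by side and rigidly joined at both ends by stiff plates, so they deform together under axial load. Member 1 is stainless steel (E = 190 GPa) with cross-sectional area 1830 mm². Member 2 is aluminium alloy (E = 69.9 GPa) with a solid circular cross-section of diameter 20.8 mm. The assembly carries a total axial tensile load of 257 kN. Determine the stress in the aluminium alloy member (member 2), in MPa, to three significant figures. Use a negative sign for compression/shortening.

48.4 MPa

A_2 = 339.8 mm².
Equal strain + equilibrium ⇒ each member carries load in proportion to AE: A₁E₁ = 347700000 N, A₂E₂ = 23750000 N, ΣAE = 371500000 N.
σ₂ = P·E₂/ΣAE = 257000·69900/371500000 = 48.36 MPa.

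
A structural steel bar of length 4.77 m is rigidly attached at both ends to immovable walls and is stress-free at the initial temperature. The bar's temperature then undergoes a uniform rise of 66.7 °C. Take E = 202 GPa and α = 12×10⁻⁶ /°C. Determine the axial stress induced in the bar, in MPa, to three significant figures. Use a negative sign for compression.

Free thermal expansion αLΔT = 12e-6 · 4770 · 66.7 = 3.818 mm.
The walls impose strain ε = −(3.818)/4770 = -8.0040e-04; σ = Eε = 202000 · -8.0040e-04 = -161.7 MPa.

-162 MPa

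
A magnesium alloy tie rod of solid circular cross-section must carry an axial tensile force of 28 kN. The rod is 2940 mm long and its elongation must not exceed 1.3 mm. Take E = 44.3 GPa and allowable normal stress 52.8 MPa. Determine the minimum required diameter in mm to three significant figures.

Required area A ≥ P/σ_allow = 28000/52.8 = 530.3 mm².
For a solid circular section, d ≥ √(4A/π) = 25.98 mm.
Elongation limit: A ≥ PL/(Eδ_allow) = 28000·2940/(44300·1.3) = 1429 mm² ⇒ d ≥ 42.66 mm.
The elongation limit governs.

42.7 mm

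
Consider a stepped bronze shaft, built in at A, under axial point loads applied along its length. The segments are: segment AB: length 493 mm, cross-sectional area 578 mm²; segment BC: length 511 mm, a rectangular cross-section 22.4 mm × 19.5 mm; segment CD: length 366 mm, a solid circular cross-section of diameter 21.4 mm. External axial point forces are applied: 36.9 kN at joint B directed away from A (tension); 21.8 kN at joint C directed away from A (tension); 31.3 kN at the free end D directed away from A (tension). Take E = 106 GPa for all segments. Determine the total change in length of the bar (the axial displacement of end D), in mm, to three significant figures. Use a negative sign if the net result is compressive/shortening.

Internal axial forces (sectioning from the free end, tension +): N_CD = 31.3 kN, N_BC = 53.1 kN, N_AB = 90 kN.
A_BC = 436.8 mm².
A_CD = 359.7 mm².
δ_AB = 90000·493/(578·106000) = 0.7242 mm
δ_BC = 53100·511/(436.8·106000) = 0.586 mm
δ_CD = 31300·366/(359.7·106000) = 0.3005 mm
δ = Σδ_i = 1.611 mm.

1.61 mm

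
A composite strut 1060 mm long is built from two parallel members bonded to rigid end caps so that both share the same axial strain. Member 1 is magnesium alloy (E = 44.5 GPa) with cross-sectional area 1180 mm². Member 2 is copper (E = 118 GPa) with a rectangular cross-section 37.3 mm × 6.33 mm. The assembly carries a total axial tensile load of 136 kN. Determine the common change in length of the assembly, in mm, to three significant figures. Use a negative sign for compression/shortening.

A_2 = 236.1 mm².
Equal strain + equilibrium ⇒ each member carries load in proportion to AE: A₁E₁ = 52510000 N, A₂E₂ = 27860000 N, ΣAE = 80370000 N.
δ = PL/ΣAE = 136000·1060/80370000 = 1.794 mm.

1.79 mm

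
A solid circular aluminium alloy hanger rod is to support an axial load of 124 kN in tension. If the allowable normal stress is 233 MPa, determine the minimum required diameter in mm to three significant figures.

26.0 mm

Required area A ≥ P/σ_allow = 124000/233 = 532.2 mm².
For a solid circular section, d ≥ √(4A/π) = 26.03 mm.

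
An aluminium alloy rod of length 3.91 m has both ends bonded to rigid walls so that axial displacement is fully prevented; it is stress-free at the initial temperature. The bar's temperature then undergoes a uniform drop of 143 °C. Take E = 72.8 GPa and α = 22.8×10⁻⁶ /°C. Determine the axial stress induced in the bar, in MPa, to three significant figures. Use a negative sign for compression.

237 MPa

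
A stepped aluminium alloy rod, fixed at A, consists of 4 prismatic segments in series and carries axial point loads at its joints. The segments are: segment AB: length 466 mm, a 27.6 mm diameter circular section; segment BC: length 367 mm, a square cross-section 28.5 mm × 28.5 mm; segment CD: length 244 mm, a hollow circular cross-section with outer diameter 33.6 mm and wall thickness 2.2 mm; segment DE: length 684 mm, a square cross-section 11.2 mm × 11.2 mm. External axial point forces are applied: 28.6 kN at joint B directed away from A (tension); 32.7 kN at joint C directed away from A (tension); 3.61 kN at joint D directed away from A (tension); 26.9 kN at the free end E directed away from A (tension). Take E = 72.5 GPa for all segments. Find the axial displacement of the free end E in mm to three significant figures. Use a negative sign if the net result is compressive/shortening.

3.88 mm

Internal axial forces (sectioning from the free end, tension +): N_DE = 26.9 kN, N_CD = 30.51 kN, N_BC = 63.21 kN, N_AB = 91.81 kN.
A_AB = 598.3 mm².
A_BC = 812.2 mm².
A_CD = 217 mm².
A_DE = 125.4 mm².
δ_AB = 91810·466/(598.3·72500) = 0.9863 mm
δ_BC = 63210·367/(812.2·72500) = 0.3939 mm
δ_CD = 30510·244/(217·72500) = 0.4731 mm
δ_DE = 26900·684/(125.4·72500) = 2.023 mm
δ = Σδ_i = 3.877 mm.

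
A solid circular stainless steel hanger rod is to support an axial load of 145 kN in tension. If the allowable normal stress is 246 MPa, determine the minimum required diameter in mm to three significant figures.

27.4 mm

Required area A ≥ P/σ_allow = 145000/246 = 589.4 mm².
For a solid circular section, d ≥ √(4A/π) = 27.4 mm.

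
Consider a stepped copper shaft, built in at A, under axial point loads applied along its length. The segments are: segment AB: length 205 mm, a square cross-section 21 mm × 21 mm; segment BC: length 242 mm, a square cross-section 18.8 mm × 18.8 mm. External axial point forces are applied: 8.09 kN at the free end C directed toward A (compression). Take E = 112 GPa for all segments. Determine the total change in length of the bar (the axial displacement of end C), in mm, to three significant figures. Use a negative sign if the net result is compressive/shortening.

-0.0830 mm

Internal axial forces (sectioning from the free end, tension +): N_BC = -8.09 kN, N_AB = -8.09 kN.
A_AB = 441 mm².
A_BC = 353.4 mm².
δ_AB = -8090·205/(441·112000) = -0.03358 mm
δ_BC = -8090·242/(353.4·112000) = -0.04946 mm
δ = Σδ_i = -0.08303 mm.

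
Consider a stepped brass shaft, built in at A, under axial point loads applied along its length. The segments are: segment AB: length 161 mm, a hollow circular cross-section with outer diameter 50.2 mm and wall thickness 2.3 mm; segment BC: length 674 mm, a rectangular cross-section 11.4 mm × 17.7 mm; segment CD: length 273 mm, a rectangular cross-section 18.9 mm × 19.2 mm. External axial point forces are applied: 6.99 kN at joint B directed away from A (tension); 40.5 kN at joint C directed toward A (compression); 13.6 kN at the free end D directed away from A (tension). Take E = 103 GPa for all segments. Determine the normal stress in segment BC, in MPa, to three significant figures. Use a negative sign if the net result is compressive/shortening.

-133 MPa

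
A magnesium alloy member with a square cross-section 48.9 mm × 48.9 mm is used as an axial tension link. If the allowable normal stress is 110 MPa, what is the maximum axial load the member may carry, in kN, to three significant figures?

A = 2391 mm².
P_max = σ_allow · A = 110 · 2391 = 263000 N = 263 kN.

263 kN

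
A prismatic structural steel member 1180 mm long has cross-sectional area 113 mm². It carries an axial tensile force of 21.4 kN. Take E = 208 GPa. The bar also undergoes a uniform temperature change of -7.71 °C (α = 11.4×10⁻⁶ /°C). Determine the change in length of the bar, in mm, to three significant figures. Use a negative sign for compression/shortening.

0.971 mm

δ_mech = NL/(AE) = 21400·1180/(113·208000) = 1.074 mm.
δ_thermal = αLΔT = 11.4e-6·1180·-7.71 = -0.1037 mm.
δ = δ_mech + δ_thermal = 0.9707 mm.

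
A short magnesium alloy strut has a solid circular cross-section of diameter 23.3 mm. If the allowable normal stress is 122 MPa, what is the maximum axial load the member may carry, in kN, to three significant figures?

52.0 kN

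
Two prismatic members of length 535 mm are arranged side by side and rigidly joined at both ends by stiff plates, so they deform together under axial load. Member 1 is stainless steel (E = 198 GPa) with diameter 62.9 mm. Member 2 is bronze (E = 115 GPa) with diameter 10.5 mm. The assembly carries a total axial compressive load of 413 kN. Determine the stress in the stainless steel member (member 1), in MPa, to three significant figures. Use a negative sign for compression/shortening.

-131 MPa

A_1 = 3107 mm².
A_2 = 86.59 mm².
Equal strain + equilibrium ⇒ each member carries load in proportion to AE: A₁E₁ = 615300000 N, A₂E₂ = 9958000 N, ΣAE = 625200000 N.
σ₁ = P·E₁/ΣAE = -413000·198000/625200000 = -130.8 MPa.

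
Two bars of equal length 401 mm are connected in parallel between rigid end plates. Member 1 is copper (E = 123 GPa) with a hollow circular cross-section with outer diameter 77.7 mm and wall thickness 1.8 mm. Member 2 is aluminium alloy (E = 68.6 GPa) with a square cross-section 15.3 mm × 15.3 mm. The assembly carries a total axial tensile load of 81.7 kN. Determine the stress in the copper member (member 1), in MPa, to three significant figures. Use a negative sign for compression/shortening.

146 MPa

A_1 = 429.2 mm².
A_2 = 234.1 mm².
Equal strain + equilibrium ⇒ each member carries load in proportion to AE: A₁E₁ = 52790000 N, A₂E₂ = 16060000 N, ΣAE = 68850000 N.
σ₁ = P·E₁/ΣAE = 81700·123000/68850000 = 146 MPa.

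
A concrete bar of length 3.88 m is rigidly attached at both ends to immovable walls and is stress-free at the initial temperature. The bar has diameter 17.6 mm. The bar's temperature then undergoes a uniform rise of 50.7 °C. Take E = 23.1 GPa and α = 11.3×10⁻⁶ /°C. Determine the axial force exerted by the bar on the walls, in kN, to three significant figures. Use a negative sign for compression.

-3.22 kN

Free thermal expansion αLΔT = 11.3e-6 · 3880 · 50.7 = 2.223 mm.
The walls impose strain ε = −(2.223)/3880 = -5.7291e-04; σ = Eε = 23100 · -5.7291e-04 = -13.23 MPa.
Wall reaction R = σ·A = -13.23·243.3 = -3220 N = -3.22 kN.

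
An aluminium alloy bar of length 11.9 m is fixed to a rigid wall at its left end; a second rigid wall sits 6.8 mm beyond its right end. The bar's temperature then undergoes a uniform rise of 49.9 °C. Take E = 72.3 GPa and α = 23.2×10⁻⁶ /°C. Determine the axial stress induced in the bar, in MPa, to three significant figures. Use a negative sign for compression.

-42.4 MPa

Free thermal expansion αLΔT = 23.2e-6 · 11900 · 49.9 = 13.78 mm.
The walls engage after the gap closes; constrained expansion = 13.78 − 6.8 = 6.976 mm.
The walls impose strain ε = −(6.976)/11900 = -5.8625e-04; σ = Eε = 72300 · -5.8625e-04 = -42.39 MPa.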